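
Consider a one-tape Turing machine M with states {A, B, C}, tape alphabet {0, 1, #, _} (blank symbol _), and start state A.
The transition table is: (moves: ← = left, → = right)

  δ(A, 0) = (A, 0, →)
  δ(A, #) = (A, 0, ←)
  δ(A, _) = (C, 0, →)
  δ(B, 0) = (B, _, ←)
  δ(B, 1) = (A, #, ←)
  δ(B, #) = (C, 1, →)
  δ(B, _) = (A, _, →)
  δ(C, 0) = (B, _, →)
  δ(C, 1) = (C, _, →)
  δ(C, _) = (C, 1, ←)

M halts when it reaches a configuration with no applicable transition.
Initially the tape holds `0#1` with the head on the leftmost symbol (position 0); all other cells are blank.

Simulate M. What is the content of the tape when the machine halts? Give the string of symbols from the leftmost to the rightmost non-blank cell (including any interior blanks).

001

A | [0]#1   read 0 → write 0, move →, go to A
A | 0[#]1   read # → write 0, move ←, go to A
A | [0]01   read 0 → write 0, move →, go to A
A | 0[0]1   read 0 → write 0, move →, go to A
A | 00[1]
The non-blank tape span at halt is 001.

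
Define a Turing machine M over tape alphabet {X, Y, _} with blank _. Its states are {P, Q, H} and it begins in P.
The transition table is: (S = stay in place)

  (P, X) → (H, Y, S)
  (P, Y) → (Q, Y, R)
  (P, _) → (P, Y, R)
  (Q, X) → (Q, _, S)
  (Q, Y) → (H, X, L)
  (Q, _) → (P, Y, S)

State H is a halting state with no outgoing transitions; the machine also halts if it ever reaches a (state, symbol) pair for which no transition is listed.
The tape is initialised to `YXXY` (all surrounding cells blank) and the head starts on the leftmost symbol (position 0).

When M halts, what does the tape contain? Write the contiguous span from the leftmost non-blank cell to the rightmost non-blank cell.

YYYX

state=P head=0 tape=[Y]XXY   (P,Y)→(Q,Y,R)
state=Q head=1 tape=Y[X]XY   (Q,X)→(Q,_,S)
state=Q head=1 tape=Y[_]XY   (Q,_)→(P,Y,S)
state=P head=1 tape=Y[Y]XY   (P,Y)→(Q,Y,R)
state=Q head=2 tape=YY[X]Y   (Q,X)→(Q,_,S)
state=Q head=2 tape=YY[_]Y   (Q,_)→(P,Y,S)
state=P head=2 tape=YY[Y]Y   (P,Y)→(Q,Y,R)
state=Q head=3 tape=YYY[Y]   (Q,Y)→(H,X,L)
state=H head=2 tape=YY[Y]X
The non-blank tape span at halt is YYYX.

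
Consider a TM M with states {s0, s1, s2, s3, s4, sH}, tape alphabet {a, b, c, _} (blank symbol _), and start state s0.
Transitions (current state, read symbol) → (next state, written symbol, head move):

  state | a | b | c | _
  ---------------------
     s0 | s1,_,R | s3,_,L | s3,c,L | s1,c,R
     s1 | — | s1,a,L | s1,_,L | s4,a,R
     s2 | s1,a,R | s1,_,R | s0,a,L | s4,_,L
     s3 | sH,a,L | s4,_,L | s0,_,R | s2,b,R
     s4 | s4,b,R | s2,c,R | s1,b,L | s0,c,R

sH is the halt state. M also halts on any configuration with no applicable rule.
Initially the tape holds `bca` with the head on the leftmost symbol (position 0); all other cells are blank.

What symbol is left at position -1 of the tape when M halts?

b

state=s0 head=0 tape=__[b]ca   (s0,b)→(s3,_,L)
state=s3 head=-1 tape=_[_]_ca   (s3,_)→(s2,b,R)
state=s2 head=0 tape=_b[_]ca   (s2,_)→(s4,_,L)
state=s4 head=-1 tape=_[b]_ca   (s4,b)→(s2,c,R)
state=s2 head=0 tape=_c[_]ca   (s2,_)→(s4,_,L)
state=s4 head=-1 tape=_[c]_ca   (s4,c)→(s1,b,L)
state=s1 head=-2 tape=[_]b_ca   (s1,_)→(s4,a,R)
state=s4 head=-1 tape=a[b]_ca   (s4,b)→(s2,c,R)
state=s2 head=0 tape=ac[_]ca   (s2,_)→(s4,_,L)
state=s4 head=-1 tape=a[c]_ca   (s4,c)→(s1,b,L)
state=s1 head=-2 tape=[a]b_ca
Cell -1 holds b when M halts.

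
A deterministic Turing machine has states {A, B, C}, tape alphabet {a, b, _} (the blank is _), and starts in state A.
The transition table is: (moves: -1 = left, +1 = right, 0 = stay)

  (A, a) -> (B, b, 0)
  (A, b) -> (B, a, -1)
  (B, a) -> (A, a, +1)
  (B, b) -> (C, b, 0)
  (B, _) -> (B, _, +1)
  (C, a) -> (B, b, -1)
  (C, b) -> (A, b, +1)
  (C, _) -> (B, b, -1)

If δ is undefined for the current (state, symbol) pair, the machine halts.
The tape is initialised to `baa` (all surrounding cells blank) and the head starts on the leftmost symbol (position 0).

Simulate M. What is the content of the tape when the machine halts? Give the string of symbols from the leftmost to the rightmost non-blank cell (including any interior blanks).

A | _[b]aa_   read b → write a, move -1, go to B
B | [_]aaa_   read _ → write _, move +1, go to B
B | _[a]aa_   read a → write a, move +1, go to A
A | _a[a]a_   read a → write b, move 0, go to B
B | _a[b]a_   read b → write b, move 0, go to C
C | _a[b]a_   read b → write b, move +1, go to A
A | _ab[a]_   read a → write b, move 0, go to B
B | _ab[b]_   read b → write b, move 0, go to C
C | _ab[b]_   read b → write b, move +1, go to A
A | _abb[_]
The non-blank tape span at halt is abb.

abb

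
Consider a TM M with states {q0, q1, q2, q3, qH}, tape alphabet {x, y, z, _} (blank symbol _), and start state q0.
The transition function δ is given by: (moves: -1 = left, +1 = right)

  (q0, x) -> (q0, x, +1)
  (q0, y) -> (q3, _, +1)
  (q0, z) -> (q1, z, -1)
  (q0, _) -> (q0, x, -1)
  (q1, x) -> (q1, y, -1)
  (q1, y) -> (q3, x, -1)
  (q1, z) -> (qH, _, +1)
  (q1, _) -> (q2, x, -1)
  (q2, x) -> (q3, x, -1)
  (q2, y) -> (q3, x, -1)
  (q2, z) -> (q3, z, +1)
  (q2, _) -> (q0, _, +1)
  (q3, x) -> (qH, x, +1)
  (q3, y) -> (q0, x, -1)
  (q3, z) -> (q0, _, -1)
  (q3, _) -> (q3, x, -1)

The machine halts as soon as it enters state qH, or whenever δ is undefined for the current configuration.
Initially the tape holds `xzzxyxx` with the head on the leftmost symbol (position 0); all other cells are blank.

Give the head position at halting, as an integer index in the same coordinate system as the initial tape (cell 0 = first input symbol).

6

q0 | ___[x]zzxyxx   read x → write x, move +1, go to q0
q0 | ___x[z]zxyxx   read z → write z, move -1, go to q1
q1 | ___[x]zzxyxx   read x → write y, move -1, go to q1
q1 | __[_]yzzxyxx   read _ → write x, move -1, go to q2
q2 | _[_]xyzzxyxx   read _ → write _, move +1, go to q0
q0 | __[x]yzzxyxx   read x → write x, move +1, go to q0
q0 | __x[y]zzxyxx   read y → write _, move +1, go to q3
q3 | __x_[z]zxyxx   read z → write _, move -1, go to q0
q0 | __x[_]_zxyxx   read _ → write x, move -1, go to q0
q0 | __[x]x_zxyxx   read x → write x, move +1, go to q0
q0 | __x[x]_zxyxx   read x → write x, move +1, go to q0
q0 | __xx[_]zxyxx   read _ → write x, move -1, go to q0
q0 | __x[x]xzxyxx   read x → write x, move +1, go to q0
q0 | __xx[x]zxyxx   read x → write x, move +1, go to q0
q0 | __xxx[z]xyxx   read z → write z, move -1, go to q1
q1 | __xx[x]zxyxx   read x → write y, move -1, go to q1
q1 | __x[x]yzxyxx   read x → write y, move -1, go to q1
q1 | __[x]yyzxyxx   read x → write y, move -1, go to q1
q1 | _[_]yyyzxyxx   read _ → write x, move -1, go to q2
q2 | [_]xyyyzxyxx   read _ → write _, move +1, go to q0
q0 | _[x]yyyzxyxx   read x → write x, move +1, go to q0
q0 | _x[y]yyzxyxx   read y → write _, move +1, go to q3
q3 | _x_[y]yzxyxx   read y → write x, move -1, go to q0
q0 | _x[_]xyzxyxx   read _ → write x, move -1, go to q0
q0 | _[x]xxyzxyxx   read x → write x, move +1, go to q0
q0 | _x[x]xyzxyxx   read x → write x, move +1, go to q0
q0 | _xx[x]yzxyxx   read x → write x, move +1, go to q0
q0 | _xxx[y]zxyxx   read y → write _, move +1, go to q3
q3 | _xxx_[z]xyxx   read z → write _, move -1, go to q0
q0 | _xxx[_]_xyxx   read _ → write x, move -1, go to q0
q0 | _xx[x]x_xyxx   read x → write x, move +1, go to q0
q0 | _xxx[x]_xyxx   read x → write x, move +1, go to q0
q0 | _xxxx[_]xyxx   read _ → write x, move -1, go to q0
q0 | _xxx[x]xxyxx   read x → write x, move +1, go to q0
q0 | _xxxx[x]xyxx   read x → write x, move +1, go to q0
q0 | _xxxxx[x]yxx   read x → write x, move +1, go to q0
q0 | _xxxxxx[y]xx   read y → write _, move +1, go to q3
q3 | _xxxxxx_[x]x   read x → write x, move +1, go to qH
qH | _xxxxxx_x[x]
At halt the head is at cell 6.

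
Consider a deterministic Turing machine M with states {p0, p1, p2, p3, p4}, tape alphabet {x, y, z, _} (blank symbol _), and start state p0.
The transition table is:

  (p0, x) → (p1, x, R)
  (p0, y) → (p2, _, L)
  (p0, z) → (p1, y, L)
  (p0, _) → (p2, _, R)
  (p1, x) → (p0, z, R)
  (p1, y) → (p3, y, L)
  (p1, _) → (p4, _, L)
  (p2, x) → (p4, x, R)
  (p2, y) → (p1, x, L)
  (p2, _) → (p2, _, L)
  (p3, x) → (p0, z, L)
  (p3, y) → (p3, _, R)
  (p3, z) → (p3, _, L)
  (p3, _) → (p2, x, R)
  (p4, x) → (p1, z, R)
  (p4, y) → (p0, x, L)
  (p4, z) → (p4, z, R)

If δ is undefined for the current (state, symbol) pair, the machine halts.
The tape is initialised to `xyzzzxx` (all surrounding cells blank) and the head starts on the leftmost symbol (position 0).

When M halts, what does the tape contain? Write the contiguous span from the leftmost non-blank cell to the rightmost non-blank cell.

zyzzzxx

p0 | _[x]yzzzxx   read x → write x, move R, go to p1
p1 | _x[y]zzzxx   read y → write y, move L, go to p3
p3 | _[x]yzzzxx   read x → write z, move L, go to p0
p0 | [_]zyzzzxx   read _ → write _, move R, go to p2
p2 | _[z]yzzzxx
The non-blank tape span at halt is zyzzzxx.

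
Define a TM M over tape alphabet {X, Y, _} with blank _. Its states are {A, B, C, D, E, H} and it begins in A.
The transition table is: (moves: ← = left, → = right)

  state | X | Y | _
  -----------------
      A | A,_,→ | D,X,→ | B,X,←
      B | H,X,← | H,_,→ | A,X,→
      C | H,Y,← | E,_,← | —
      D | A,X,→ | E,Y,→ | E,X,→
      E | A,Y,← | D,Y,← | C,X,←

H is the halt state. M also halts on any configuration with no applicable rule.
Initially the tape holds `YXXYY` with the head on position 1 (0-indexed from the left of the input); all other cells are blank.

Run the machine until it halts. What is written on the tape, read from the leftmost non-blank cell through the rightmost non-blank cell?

A | Y[X]XYY___   read X → write _, move →, go to A
A | Y_[X]YY___   read X → write _, move →, go to A
A | Y__[Y]Y___   read Y → write X, move →, go to D
D | Y__X[Y]___   read Y → write Y, move →, go to E
E | Y__XY[_]__   read _ → write X, move ←, go to C
C | Y__X[Y]X__   read Y → write _, move ←, go to E
E | Y__[X]_X__   read X → write Y, move ←, go to A
A | Y_[_]Y_X__   read _ → write X, move ←, go to B
B | Y[_]XY_X__   read _ → write X, move →, go to A
A | YX[X]Y_X__   read X → write _, move →, go to A
A | YX_[Y]_X__   read Y → write X, move →, go to D
D | YX_X[_]X__   read _ → write X, move →, go to E
E | YX_XX[X]__   read X → write Y, move ←, go to A
A | YX_X[X]Y__   read X → write _, move →, go to A
A | YX_X_[Y]__   read Y → write X, move →, go to D
D | YX_X_X[_]_   read _ → write X, move →, go to E
E | YX_X_XX[_]   read _ → write X, move ←, go to C
C | YX_X_X[X]X   read X → write Y, move ←, go to H
H | YX_X_[X]YX
The non-blank tape span at halt is YX_X_XYX.

YX_X_XYX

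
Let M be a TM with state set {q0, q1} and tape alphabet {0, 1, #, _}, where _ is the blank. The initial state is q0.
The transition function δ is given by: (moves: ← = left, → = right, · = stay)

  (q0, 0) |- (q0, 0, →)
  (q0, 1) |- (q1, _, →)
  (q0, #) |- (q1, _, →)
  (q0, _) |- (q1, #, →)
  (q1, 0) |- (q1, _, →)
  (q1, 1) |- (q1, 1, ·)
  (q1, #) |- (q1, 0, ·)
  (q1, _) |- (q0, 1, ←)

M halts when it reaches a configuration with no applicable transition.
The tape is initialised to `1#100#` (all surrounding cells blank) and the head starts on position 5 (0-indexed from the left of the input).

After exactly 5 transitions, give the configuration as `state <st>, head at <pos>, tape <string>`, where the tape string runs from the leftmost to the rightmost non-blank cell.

state q1, head at 6, tape 1#100#1

state=q0 head=5 tape=1#100[#]_   (q0,#)→(q1,_,→)
state=q1 head=6 tape=1#100_[_]   (q1,_)→(q0,1,←)
state=q0 head=5 tape=1#100[_]1   (q0,_)→(q1,#,→)
state=q1 head=6 tape=1#100#[1]   (q1,1)→(q1,1,·)
state=q1 head=6 tape=1#100#[1]   (q1,1)→(q1,1,·)
state=q1 head=6 tape=1#100#[1]
After 5 steps: state q1, head at 6, tape 1#100#1.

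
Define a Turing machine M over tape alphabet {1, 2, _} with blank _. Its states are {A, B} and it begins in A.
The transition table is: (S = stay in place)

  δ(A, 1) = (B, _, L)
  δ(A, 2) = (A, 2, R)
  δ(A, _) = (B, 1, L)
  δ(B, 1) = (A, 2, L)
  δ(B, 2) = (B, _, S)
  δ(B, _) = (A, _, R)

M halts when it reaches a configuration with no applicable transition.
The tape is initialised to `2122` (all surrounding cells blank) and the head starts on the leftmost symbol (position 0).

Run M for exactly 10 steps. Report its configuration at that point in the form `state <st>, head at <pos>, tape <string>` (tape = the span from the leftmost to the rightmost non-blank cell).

state A, head at 1, tape 122

state=A head=0 tape=[2]122   (A,2)→(A,2,R)
state=A head=1 tape=2[1]22   (A,1)→(B,_,L)
state=B head=0 tape=[2]_22   (B,2)→(B,_,S)
state=B head=0 tape=[_]_22   (B,_)→(A,_,R)
state=A head=1 tape=_[_]22   (A,_)→(B,1,L)
state=B head=0 tape=[_]122   (B,_)→(A,_,R)
state=A head=1 tape=_[1]22   (A,1)→(B,_,L)
state=B head=0 tape=[_]_22   (B,_)→(A,_,R)
state=A head=1 tape=_[_]22   (A,_)→(B,1,L)
state=B head=0 tape=[_]122   (B,_)→(A,_,R)
state=A head=1 tape=_[1]22
After 10 steps: state A, head at 1, tape 122.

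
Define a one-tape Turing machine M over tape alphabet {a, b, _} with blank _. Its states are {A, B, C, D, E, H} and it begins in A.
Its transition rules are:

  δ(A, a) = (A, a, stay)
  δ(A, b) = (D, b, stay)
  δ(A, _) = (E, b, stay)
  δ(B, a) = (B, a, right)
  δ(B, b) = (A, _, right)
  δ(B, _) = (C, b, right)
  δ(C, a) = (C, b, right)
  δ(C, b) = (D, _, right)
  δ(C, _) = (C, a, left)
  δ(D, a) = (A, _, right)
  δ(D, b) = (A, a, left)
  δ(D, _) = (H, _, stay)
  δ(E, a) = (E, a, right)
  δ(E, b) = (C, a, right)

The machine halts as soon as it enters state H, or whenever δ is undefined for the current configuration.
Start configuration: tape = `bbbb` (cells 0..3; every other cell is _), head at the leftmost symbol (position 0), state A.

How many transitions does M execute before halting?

12

state=A head=0 tape=_[b]bbb_   (A,b)→(D,b,stay)
state=D head=0 tape=_[b]bbb_   (D,b)→(A,a,left)
state=A head=-1 tape=[_]abbb_   (A,_)→(E,b,stay)
state=E head=-1 tape=[b]abbb_   (E,b)→(C,a,right)
state=C head=0 tape=a[a]bbb_   (C,a)→(C,b,right)
state=C head=1 tape=ab[b]bb_   (C,b)→(D,_,right)
state=D head=2 tape=ab_[b]b_   (D,b)→(A,a,left)
state=A head=1 tape=ab[_]ab_   (A,_)→(E,b,stay)
state=E head=1 tape=ab[b]ab_   (E,b)→(C,a,right)
state=C head=2 tape=aba[a]b_   (C,a)→(C,b,right)
state=C head=3 tape=abab[b]_   (C,b)→(D,_,right)
state=D head=4 tape=abab_[_]   (D,_)→(H,_,stay)
state=H head=4 tape=abab_[_]
M halts after 12 transitions.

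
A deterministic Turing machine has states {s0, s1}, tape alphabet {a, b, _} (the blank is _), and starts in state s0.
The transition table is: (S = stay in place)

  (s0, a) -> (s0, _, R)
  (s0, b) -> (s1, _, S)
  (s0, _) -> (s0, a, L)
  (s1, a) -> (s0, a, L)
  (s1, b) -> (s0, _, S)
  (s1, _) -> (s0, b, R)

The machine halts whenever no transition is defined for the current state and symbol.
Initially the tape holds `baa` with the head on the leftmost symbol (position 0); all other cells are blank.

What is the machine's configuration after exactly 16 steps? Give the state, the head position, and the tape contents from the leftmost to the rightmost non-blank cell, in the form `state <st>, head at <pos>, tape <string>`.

s0 | [b]aa__   read b → write _, move S, go to s1
s1 | [_]aa__   read _ → write b, move R, go to s0
s0 | b[a]a__   read a → write _, move R, go to s0
s0 | b_[a]__   read a → write _, move R, go to s0
s0 | b__[_]_   read _ → write a, move L, go to s0
s0 | b_[_]a_   read _ → write a, move L, go to s0
s0 | b[_]aa_   read _ → write a, move L, go to s0
s0 | [b]aaa_   read b → write _, move S, go to s1
s1 | [_]aaa_   read _ → write b, move R, go to s0
s0 | b[a]aa_   read a → write _, move R, go to s0
s0 | b_[a]a_   read a → write _, move R, go to s0
s0 | b__[a]_   read a → write _, move R, go to s0
s0 | b___[_]   read _ → write a, move L, go to s0
s0 | b__[_]a   read _ → write a, move L, go to s0
s0 | b_[_]aa   read _ → write a, move L, go to s0
s0 | b[_]aaa   read _ → write a, move L, go to s0
s0 | [b]aaaa
After 16 steps: state s0, head at 0, tape baaaa.

state s0, head at 0, tape baaaa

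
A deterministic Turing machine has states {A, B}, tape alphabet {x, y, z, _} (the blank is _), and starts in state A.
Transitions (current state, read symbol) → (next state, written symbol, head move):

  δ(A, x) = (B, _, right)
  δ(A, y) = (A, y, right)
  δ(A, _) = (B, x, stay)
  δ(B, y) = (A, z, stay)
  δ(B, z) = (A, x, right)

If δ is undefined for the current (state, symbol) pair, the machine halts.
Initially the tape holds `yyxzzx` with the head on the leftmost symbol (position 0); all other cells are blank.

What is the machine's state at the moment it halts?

state=A head=0 tape=[y]yxzzx   (A,y)→(A,y,right)
state=A head=1 tape=y[y]xzzx   (A,y)→(A,y,right)
state=A head=2 tape=yy[x]zzx   (A,x)→(B,_,right)
state=B head=3 tape=yy_[z]zx   (B,z)→(A,x,right)
state=A head=4 tape=yy_x[z]x
No transition is defined for (A, z); M halts in state A.

A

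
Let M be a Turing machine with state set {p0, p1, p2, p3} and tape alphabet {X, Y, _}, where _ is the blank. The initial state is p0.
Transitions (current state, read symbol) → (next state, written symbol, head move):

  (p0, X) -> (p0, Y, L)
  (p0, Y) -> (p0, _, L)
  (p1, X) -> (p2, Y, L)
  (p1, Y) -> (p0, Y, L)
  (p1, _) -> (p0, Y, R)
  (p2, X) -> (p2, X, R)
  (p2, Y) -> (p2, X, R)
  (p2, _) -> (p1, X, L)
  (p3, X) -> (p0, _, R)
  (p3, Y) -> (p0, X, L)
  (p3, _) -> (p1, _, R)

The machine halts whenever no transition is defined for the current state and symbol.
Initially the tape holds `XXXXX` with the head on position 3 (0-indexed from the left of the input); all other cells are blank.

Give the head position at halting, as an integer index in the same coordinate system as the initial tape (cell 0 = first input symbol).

-1

p0 | _XXX[X]X   read X → write Y, move L, go to p0
p0 | _XX[X]YX   read X → write Y, move L, go to p0
p0 | _X[X]YYX   read X → write Y, move L, go to p0
p0 | _[X]YYYX   read X → write Y, move L, go to p0
p0 | [_]YYYYX
At halt the head is at cell -1.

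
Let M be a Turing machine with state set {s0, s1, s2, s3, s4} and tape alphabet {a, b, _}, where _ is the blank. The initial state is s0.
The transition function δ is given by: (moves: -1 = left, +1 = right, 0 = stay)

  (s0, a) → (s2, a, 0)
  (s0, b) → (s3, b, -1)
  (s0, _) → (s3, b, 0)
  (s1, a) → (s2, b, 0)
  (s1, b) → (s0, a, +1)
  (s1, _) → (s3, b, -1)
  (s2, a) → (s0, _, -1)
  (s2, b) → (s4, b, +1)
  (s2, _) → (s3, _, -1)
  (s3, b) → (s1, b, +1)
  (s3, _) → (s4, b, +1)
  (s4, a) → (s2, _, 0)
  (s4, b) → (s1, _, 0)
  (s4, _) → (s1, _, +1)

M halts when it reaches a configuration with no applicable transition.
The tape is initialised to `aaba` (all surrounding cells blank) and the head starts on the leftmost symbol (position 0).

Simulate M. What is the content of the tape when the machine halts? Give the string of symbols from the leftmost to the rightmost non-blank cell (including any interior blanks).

s0 | __[a]aba   read a → write a, move 0, go to s2
s2 | __[a]aba   read a → write _, move -1, go to s0
s0 | _[_]_aba   read _ → write b, move 0, go to s3
s3 | _[b]_aba   read b → write b, move +1, go to s1
s1 | _b[_]aba   read _ → write b, move -1, go to s3
s3 | _[b]baba   read b → write b, move +1, go to s1
s1 | _b[b]aba   read b → write a, move +1, go to s0
s0 | _ba[a]ba   read a → write a, move 0, go to s2
s2 | _ba[a]ba   read a → write _, move -1, go to s0
s0 | _b[a]_ba   read a → write a, move 0, go to s2
s2 | _b[a]_ba   read a → write _, move -1, go to s0
s0 | _[b]__ba   read b → write b, move -1, go to s3
s3 | [_]b__ba   read _ → write b, move +1, go to s4
s4 | b[b]__ba   read b → write _, move 0, go to s1
s1 | b[_]__ba   read _ → write b, move -1, go to s3
s3 | [b]b__ba   read b → write b, move +1, go to s1
s1 | b[b]__ba   read b → write a, move +1, go to s0
s0 | ba[_]_ba   read _ → write b, move 0, go to s3
s3 | ba[b]_ba   read b → write b, move +1, go to s1
s1 | bab[_]ba   read _ → write b, move -1, go to s3
s3 | ba[b]bba   read b → write b, move +1, go to s1
s1 | bab[b]ba   read b → write a, move +1, go to s0
s0 | baba[b]a   read b → write b, move -1, go to s3
s3 | bab[a]ba
The non-blank tape span at halt is bababa.

bababa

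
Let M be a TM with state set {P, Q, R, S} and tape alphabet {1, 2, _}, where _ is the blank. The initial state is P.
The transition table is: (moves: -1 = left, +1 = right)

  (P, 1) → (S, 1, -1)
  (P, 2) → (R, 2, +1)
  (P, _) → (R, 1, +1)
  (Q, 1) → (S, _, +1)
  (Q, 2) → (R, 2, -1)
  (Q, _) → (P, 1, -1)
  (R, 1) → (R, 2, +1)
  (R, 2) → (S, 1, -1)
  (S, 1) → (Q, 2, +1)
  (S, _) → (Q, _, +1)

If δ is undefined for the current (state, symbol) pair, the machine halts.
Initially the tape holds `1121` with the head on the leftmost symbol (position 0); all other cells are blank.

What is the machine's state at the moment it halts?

state=P head=0 tape=_[1]121   (P,1)→(S,1,-1)
state=S head=-1 tape=[_]1121   (S,_)→(Q,_,+1)
state=Q head=0 tape=_[1]121   (Q,1)→(S,_,+1)
state=S head=1 tape=__[1]21   (S,1)→(Q,2,+1)
state=Q head=2 tape=__2[2]1   (Q,2)→(R,2,-1)
state=R head=1 tape=__[2]21   (R,2)→(S,1,-1)
state=S head=0 tape=_[_]121   (S,_)→(Q,_,+1)
state=Q head=1 tape=__[1]21   (Q,1)→(S,_,+1)
state=S head=2 tape=___[2]1
No transition is defined for (S, 2); M halts in state S.

S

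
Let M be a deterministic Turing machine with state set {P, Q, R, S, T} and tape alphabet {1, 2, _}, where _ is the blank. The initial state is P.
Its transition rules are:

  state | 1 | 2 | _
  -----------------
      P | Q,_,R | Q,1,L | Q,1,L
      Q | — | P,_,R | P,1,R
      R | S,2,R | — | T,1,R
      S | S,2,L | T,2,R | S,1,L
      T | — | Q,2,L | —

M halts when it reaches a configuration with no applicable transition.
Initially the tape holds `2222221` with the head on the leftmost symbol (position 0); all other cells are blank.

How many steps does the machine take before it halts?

state=P head=0 tape=_[2]222221__   (P,2)→(Q,1,L)
state=Q head=-1 tape=[_]1222221__   (Q,_)→(P,1,R)
state=P head=0 tape=1[1]222221__   (P,1)→(Q,_,R)
state=Q head=1 tape=1_[2]22221__   (Q,2)→(P,_,R)
state=P head=2 tape=1__[2]2221__   (P,2)→(Q,1,L)
state=Q head=1 tape=1_[_]12221__   (Q,_)→(P,1,R)
state=P head=2 tape=1_1[1]2221__   (P,1)→(Q,_,R)
state=Q head=3 tape=1_1_[2]221__   (Q,2)→(P,_,R)
state=P head=4 tape=1_1__[2]21__   (P,2)→(Q,1,L)
state=Q head=3 tape=1_1_[_]121__   (Q,_)→(P,1,R)
state=P head=4 tape=1_1_1[1]21__   (P,1)→(Q,_,R)
state=Q head=5 tape=1_1_1_[2]1__   (Q,2)→(P,_,R)
state=P head=6 tape=1_1_1__[1]__   (P,1)→(Q,_,R)
state=Q head=7 tape=1_1_1___[_]_   (Q,_)→(P,1,R)
state=P head=8 tape=1_1_1___1[_]   (P,_)→(Q,1,L)
state=Q head=7 tape=1_1_1___[1]1
M halts after 15 transitions.

15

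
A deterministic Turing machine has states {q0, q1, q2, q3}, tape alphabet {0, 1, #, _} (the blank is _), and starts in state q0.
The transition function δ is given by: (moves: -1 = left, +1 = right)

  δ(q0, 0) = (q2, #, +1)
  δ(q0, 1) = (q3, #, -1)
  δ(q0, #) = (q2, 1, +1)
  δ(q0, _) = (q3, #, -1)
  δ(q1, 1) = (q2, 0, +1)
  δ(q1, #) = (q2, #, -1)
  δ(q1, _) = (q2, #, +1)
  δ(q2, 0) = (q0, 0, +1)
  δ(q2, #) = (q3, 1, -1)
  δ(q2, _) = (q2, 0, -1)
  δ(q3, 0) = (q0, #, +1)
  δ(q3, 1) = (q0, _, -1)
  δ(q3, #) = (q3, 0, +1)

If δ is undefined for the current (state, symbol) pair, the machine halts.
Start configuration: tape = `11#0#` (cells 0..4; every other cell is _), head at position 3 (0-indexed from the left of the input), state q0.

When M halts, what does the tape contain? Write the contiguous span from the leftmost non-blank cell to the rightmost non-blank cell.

state=q0 head=3 tape=_11#[0]#   (q0,0)→(q2,#,+1)
state=q2 head=4 tape=_11##[#]   (q2,#)→(q3,1,-1)
state=q3 head=3 tape=_11#[#]1   (q3,#)→(q3,0,+1)
state=q3 head=4 tape=_11#0[1]   (q3,1)→(q0,_,-1)
state=q0 head=3 tape=_11#[0]_   (q0,0)→(q2,#,+1)
state=q2 head=4 tape=_11##[_]   (q2,_)→(q2,0,-1)
state=q2 head=3 tape=_11#[#]0   (q2,#)→(q3,1,-1)
state=q3 head=2 tape=_11[#]10   (q3,#)→(q3,0,+1)
state=q3 head=3 tape=_110[1]0   (q3,1)→(q0,_,-1)
state=q0 head=2 tape=_11[0]_0   (q0,0)→(q2,#,+1)
state=q2 head=3 tape=_11#[_]0   (q2,_)→(q2,0,-1)
state=q2 head=2 tape=_11[#]00   (q2,#)→(q3,1,-1)
state=q3 head=1 tape=_1[1]100   (q3,1)→(q0,_,-1)
state=q0 head=0 tape=_[1]_100   (q0,1)→(q3,#,-1)
state=q3 head=-1 tape=[_]#_100
The non-blank tape span at halt is #_100.

#_100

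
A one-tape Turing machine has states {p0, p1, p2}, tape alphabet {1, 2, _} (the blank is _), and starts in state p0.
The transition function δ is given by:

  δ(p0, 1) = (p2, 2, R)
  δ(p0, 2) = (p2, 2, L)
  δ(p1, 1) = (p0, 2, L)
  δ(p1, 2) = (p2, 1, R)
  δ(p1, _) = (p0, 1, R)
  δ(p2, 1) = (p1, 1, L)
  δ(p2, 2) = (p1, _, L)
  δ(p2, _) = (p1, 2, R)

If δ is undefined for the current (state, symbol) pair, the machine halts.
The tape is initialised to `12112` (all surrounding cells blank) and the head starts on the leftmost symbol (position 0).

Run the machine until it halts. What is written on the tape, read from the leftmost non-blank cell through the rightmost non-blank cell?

state=p0 head=0 tape=__[1]2112   (p0,1)→(p2,2,R)
state=p2 head=1 tape=__2[2]112   (p2,2)→(p1,_,L)
state=p1 head=0 tape=__[2]_112   (p1,2)→(p2,1,R)
state=p2 head=1 tape=__1[_]112   (p2,_)→(p1,2,R)
state=p1 head=2 tape=__12[1]12   (p1,1)→(p0,2,L)
state=p0 head=1 tape=__1[2]212   (p0,2)→(p2,2,L)
state=p2 head=0 tape=__[1]2212   (p2,1)→(p1,1,L)
state=p1 head=-1 tape=_[_]12212   (p1,_)→(p0,1,R)
state=p0 head=0 tape=_1[1]2212   (p0,1)→(p2,2,R)
state=p2 head=1 tape=_12[2]212   (p2,2)→(p1,_,L)
state=p1 head=0 tape=_1[2]_212   (p1,2)→(p2,1,R)
state=p2 head=1 tape=_11[_]212   (p2,_)→(p1,2,R)
state=p1 head=2 tape=_112[2]12   (p1,2)→(p2,1,R)
state=p2 head=3 tape=_1121[1]2   (p2,1)→(p1,1,L)
state=p1 head=2 tape=_112[1]12   (p1,1)→(p0,2,L)
state=p0 head=1 tape=_11[2]212   (p0,2)→(p2,2,L)
state=p2 head=0 tape=_1[1]2212   (p2,1)→(p1,1,L)
state=p1 head=-1 tape=_[1]12212   (p1,1)→(p0,2,L)
state=p0 head=-2 tape=[_]212212
The non-blank tape span at halt is 212212.

212212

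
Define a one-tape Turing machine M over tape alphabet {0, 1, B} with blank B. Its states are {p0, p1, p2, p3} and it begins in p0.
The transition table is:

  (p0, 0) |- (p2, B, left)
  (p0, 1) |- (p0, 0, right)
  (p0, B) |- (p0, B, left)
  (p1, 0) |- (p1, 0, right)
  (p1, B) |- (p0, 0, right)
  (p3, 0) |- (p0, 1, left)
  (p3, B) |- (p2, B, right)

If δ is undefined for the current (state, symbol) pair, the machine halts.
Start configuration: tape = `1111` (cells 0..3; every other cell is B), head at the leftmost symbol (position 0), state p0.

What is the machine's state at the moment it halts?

p2

state=p0 head=0 tape=[1]111B   (p0,1)→(p0,0,right)
state=p0 head=1 tape=0[1]11B   (p0,1)→(p0,0,right)
state=p0 head=2 tape=00[1]1B   (p0,1)→(p0,0,right)
state=p0 head=3 tape=000[1]B   (p0,1)→(p0,0,right)
state=p0 head=4 tape=0000[B]   (p0,B)→(p0,B,left)
state=p0 head=3 tape=000[0]B   (p0,0)→(p2,B,left)
state=p2 head=2 tape=00[0]BB
No transition is defined for (p2, 0); M halts in state p2.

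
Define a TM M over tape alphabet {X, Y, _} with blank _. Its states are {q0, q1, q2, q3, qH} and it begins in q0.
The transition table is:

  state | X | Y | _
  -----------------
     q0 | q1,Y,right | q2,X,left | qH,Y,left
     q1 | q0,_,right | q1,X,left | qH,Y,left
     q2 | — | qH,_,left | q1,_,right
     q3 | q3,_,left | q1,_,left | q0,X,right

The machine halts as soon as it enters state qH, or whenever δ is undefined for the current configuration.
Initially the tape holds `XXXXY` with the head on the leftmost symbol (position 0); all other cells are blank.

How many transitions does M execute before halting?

8

state=q0 head=0 tape=[X]XXXY_   (q0,X)→(q1,Y,right)
state=q1 head=1 tape=Y[X]XXY_   (q1,X)→(q0,_,right)
state=q0 head=2 tape=Y_[X]XY_   (q0,X)→(q1,Y,right)
state=q1 head=3 tape=Y_Y[X]Y_   (q1,X)→(q0,_,right)
state=q0 head=4 tape=Y_Y_[Y]_   (q0,Y)→(q2,X,left)
state=q2 head=3 tape=Y_Y[_]X_   (q2,_)→(q1,_,right)
state=q1 head=4 tape=Y_Y_[X]_   (q1,X)→(q0,_,right)
state=q0 head=5 tape=Y_Y__[_]   (q0,_)→(qH,Y,left)
state=qH head=4 tape=Y_Y_[_]Y
M halts after 8 transitions.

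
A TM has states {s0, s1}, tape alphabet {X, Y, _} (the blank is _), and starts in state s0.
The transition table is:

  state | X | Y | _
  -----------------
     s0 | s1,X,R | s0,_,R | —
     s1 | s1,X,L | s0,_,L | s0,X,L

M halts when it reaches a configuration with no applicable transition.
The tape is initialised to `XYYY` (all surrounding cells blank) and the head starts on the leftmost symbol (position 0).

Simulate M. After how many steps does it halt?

state=s0 head=0 tape=__[X]YYY   (s0,X)→(s1,X,R)
state=s1 head=1 tape=__X[Y]YY   (s1,Y)→(s0,_,L)
state=s0 head=0 tape=__[X]_YY   (s0,X)→(s1,X,R)
state=s1 head=1 tape=__X[_]YY   (s1,_)→(s0,X,L)
state=s0 head=0 tape=__[X]XYY   (s0,X)→(s1,X,R)
state=s1 head=1 tape=__X[X]YY   (s1,X)→(s1,X,L)
state=s1 head=0 tape=__[X]XYY   (s1,X)→(s1,X,L)
state=s1 head=-1 tape=_[_]XXYY   (s1,_)→(s0,X,L)
state=s0 head=-2 tape=[_]XXXYY
M halts after 8 transitions.

8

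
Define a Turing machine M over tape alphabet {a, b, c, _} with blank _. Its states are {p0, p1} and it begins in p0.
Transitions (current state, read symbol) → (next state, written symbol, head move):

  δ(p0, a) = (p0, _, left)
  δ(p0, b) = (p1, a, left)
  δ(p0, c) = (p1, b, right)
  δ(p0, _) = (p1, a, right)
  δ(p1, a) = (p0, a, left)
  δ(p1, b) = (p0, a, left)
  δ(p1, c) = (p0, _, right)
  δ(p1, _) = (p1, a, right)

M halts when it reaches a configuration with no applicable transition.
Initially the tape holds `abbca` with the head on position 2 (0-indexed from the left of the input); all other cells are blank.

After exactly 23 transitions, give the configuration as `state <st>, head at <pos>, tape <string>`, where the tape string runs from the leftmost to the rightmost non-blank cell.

state p0, head at -3, tape a___aaca

state=p0 head=2 tape=___ab[b]ca   (p0,b)→(p1,a,left)
state=p1 head=1 tape=___a[b]aca   (p1,b)→(p0,a,left)
state=p0 head=0 tape=___[a]aaca   (p0,a)→(p0,_,left)
state=p0 head=-1 tape=__[_]_aaca   (p0,_)→(p1,a,right)
state=p1 head=0 tape=__a[_]aaca   (p1,_)→(p1,a,right)
state=p1 head=1 tape=__aa[a]aca   (p1,a)→(p0,a,left)
state=p0 head=0 tape=__a[a]aaca   (p0,a)→(p0,_,left)
state=p0 head=-1 tape=__[a]_aaca   (p0,a)→(p0,_,left)
state=p0 head=-2 tape=_[_]__aaca   (p0,_)→(p1,a,right)
state=p1 head=-1 tape=_a[_]_aaca   (p1,_)→(p1,a,right)
state=p1 head=0 tape=_aa[_]aaca   (p1,_)→(p1,a,right)
state=p1 head=1 tape=_aaa[a]aca   (p1,a)→(p0,a,left)
state=p0 head=0 tape=_aa[a]aaca   (p0,a)→(p0,_,left)
state=p0 head=-1 tape=_a[a]_aaca   (p0,a)→(p0,_,left)
state=p0 head=-2 tape=_[a]__aaca   (p0,a)→(p0,_,left)
state=p0 head=-3 tape=[_]___aaca   (p0,_)→(p1,a,right)
state=p1 head=-2 tape=a[_]__aaca   (p1,_)→(p1,a,right)
state=p1 head=-1 tape=aa[_]_aaca   (p1,_)→(p1,a,right)
state=p1 head=0 tape=aaa[_]aaca   (p1,_)→(p1,a,right)
state=p1 head=1 tape=aaaa[a]aca   (p1,a)→(p0,a,left)
state=p0 head=0 tape=aaa[a]aaca   (p0,a)→(p0,_,left)
state=p0 head=-1 tape=aa[a]_aaca   (p0,a)→(p0,_,left)
state=p0 head=-2 tape=a[a]__aaca   (p0,a)→(p0,_,left)
state=p0 head=-3 tape=[a]___aaca
After 23 steps: state p0, head at -3, tape a___aaca.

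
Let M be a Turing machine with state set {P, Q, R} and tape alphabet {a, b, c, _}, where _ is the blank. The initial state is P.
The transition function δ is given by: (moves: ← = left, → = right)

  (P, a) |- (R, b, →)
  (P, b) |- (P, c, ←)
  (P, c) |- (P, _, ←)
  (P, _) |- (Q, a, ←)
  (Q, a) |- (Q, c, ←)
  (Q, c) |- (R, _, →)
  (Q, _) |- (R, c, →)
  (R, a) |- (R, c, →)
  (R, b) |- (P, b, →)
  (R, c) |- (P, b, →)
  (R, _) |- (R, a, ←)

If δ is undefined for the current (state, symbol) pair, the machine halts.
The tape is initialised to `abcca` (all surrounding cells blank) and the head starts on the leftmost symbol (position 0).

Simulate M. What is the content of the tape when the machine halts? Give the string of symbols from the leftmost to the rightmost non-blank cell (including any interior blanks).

cbbbba_ca

state=P head=0 tape=____[a]bcca   (P,a)→(R,b,→)
state=R head=1 tape=____b[b]cca   (R,b)→(P,b,→)
state=P head=2 tape=____bb[c]ca   (P,c)→(P,_,←)
state=P head=1 tape=____b[b]_ca   (P,b)→(P,c,←)
state=P head=0 tape=____[b]c_ca   (P,b)→(P,c,←)
state=P head=-1 tape=___[_]cc_ca   (P,_)→(Q,a,←)
state=Q head=-2 tape=__[_]acc_ca   (Q,_)→(R,c,→)
state=R head=-1 tape=__c[a]cc_ca   (R,a)→(R,c,→)
state=R head=0 tape=__cc[c]c_ca   (R,c)→(P,b,→)
state=P head=1 tape=__ccb[c]_ca   (P,c)→(P,_,←)
state=P head=0 tape=__cc[b]__ca   (P,b)→(P,c,←)
state=P head=-1 tape=__c[c]c__ca   (P,c)→(P,_,←)
state=P head=-2 tape=__[c]_c__ca   (P,c)→(P,_,←)
state=P head=-3 tape=_[_]__c__ca   (P,_)→(Q,a,←)
state=Q head=-4 tape=[_]a__c__ca   (Q,_)→(R,c,→)
state=R head=-3 tape=c[a]__c__ca   (R,a)→(R,c,→)
state=R head=-2 tape=cc[_]_c__ca   (R,_)→(R,a,←)
state=R head=-3 tape=c[c]a_c__ca   (R,c)→(P,b,→)
state=P head=-2 tape=cb[a]_c__ca   (P,a)→(R,b,→)
state=R head=-1 tape=cbb[_]c__ca   (R,_)→(R,a,←)
state=R head=-2 tape=cb[b]ac__ca   (R,b)→(P,b,→)
state=P head=-1 tape=cbb[a]c__ca   (P,a)→(R,b,→)
state=R head=0 tape=cbbb[c]__ca   (R,c)→(P,b,→)
state=P head=1 tape=cbbbb[_]_ca   (P,_)→(Q,a,←)
state=Q head=0 tape=cbbb[b]a_ca
The non-blank tape span at halt is cbbbba_ca.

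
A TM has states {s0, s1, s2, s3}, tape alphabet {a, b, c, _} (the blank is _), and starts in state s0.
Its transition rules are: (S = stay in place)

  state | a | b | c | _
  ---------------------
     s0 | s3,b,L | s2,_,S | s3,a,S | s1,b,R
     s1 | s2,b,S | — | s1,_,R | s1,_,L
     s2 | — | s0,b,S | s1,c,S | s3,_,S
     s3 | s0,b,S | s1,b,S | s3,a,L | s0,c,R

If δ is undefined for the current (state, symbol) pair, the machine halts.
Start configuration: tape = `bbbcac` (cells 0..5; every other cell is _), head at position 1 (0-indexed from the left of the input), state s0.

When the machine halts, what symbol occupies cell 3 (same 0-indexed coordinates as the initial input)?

a

state=s0 head=1 tape=b[b]bcac   (s0,b)→(s2,_,S)
state=s2 head=1 tape=b[_]bcac   (s2,_)→(s3,_,S)
state=s3 head=1 tape=b[_]bcac   (s3,_)→(s0,c,R)
state=s0 head=2 tape=bc[b]cac   (s0,b)→(s2,_,S)
state=s2 head=2 tape=bc[_]cac   (s2,_)→(s3,_,S)
state=s3 head=2 tape=bc[_]cac   (s3,_)→(s0,c,R)
state=s0 head=3 tape=bcc[c]ac   (s0,c)→(s3,a,S)
state=s3 head=3 tape=bcc[a]ac   (s3,a)→(s0,b,S)
state=s0 head=3 tape=bcc[b]ac   (s0,b)→(s2,_,S)
state=s2 head=3 tape=bcc[_]ac   (s2,_)→(s3,_,S)
state=s3 head=3 tape=bcc[_]ac   (s3,_)→(s0,c,R)
state=s0 head=4 tape=bccc[a]c   (s0,a)→(s3,b,L)
state=s3 head=3 tape=bcc[c]bc   (s3,c)→(s3,a,L)
state=s3 head=2 tape=bc[c]abc   (s3,c)→(s3,a,L)
state=s3 head=1 tape=b[c]aabc   (s3,c)→(s3,a,L)
state=s3 head=0 tape=[b]aaabc   (s3,b)→(s1,b,S)
state=s1 head=0 tape=[b]aaabc
Cell 3 holds a when M halts.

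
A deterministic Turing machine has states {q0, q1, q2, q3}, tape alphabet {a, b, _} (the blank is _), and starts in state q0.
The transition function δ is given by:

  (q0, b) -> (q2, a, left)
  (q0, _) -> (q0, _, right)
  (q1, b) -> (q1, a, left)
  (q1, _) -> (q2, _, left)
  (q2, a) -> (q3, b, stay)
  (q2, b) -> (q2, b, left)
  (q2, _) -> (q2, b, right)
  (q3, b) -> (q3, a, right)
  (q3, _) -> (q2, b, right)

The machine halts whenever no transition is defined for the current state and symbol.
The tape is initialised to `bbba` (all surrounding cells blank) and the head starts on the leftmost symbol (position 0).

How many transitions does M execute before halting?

q0 | _[b]bba   read b → write a, move left, go to q2
q2 | [_]abba   read _ → write b, move right, go to q2
q2 | b[a]bba   read a → write b, move stay, go to q3
q3 | b[b]bba   read b → write a, move right, go to q3
q3 | ba[b]ba   read b → write a, move right, go to q3
q3 | baa[b]a   read b → write a, move right, go to q3
q3 | baaa[a]
M halts after 6 transitions.

6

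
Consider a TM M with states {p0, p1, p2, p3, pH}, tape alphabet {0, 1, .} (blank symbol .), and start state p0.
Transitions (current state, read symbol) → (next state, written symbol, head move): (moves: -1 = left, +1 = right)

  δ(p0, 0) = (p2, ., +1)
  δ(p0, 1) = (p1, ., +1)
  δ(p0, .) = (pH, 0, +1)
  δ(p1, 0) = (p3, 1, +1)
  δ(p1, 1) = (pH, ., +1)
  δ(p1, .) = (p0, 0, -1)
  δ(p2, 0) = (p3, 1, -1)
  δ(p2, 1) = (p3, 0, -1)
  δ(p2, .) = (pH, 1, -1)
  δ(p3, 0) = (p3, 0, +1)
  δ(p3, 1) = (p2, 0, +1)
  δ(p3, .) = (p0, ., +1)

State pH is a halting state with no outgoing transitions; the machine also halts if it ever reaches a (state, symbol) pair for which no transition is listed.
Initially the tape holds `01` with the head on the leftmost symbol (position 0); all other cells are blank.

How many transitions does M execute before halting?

5

state=p0 head=0 tape=[0]1.   (p0,0)→(p2,.,+1)
state=p2 head=1 tape=.[1].   (p2,1)→(p3,0,-1)
state=p3 head=0 tape=[.]0.   (p3,.)→(p0,.,+1)
state=p0 head=1 tape=.[0].   (p0,0)→(p2,.,+1)
state=p2 head=2 tape=..[.]   (p2,.)→(pH,1,-1)
state=pH head=1 tape=.[.]1
M halts after 5 transitions.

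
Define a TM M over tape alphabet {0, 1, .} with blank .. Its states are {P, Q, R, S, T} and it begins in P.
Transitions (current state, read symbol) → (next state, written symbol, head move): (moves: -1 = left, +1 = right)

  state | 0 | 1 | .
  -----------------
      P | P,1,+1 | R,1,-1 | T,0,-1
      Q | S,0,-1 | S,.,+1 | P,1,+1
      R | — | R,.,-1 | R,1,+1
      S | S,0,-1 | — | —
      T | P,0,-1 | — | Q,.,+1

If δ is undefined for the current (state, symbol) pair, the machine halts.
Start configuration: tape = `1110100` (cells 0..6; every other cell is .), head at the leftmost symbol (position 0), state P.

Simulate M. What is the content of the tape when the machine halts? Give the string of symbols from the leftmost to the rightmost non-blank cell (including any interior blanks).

P | ....[1]110100   read 1 → write 1, move -1, go to R
R | ...[.]1110100   read . → write 1, move +1, go to R
R | ...1[1]110100   read 1 → write ., move -1, go to R
R | ...[1].110100   read 1 → write ., move -1, go to R
R | ..[.]..110100   read . → write 1, move +1, go to R
R | ..1[.].110100   read . → write 1, move +1, go to R
R | ..11[.]110100   read . → write 1, move +1, go to R
R | ..111[1]10100   read 1 → write ., move -1, go to R
R | ..11[1].10100   read 1 → write ., move -1, go to R
R | ..1[1]..10100   read 1 → write ., move -1, go to R
R | ..[1]...10100   read 1 → write ., move -1, go to R
R | .[.]....10100   read . → write 1, move +1, go to R
R | .1[.]...10100   read . → write 1, move +1, go to R
R | .11[.]..10100   read . → write 1, move +1, go to R
R | .111[.].10100   read . → write 1, move +1, go to R
R | .1111[.]10100   read . → write 1, move +1, go to R
R | .11111[1]0100   read 1 → write ., move -1, go to R
R | .1111[1].0100   read 1 → write ., move -1, go to R
R | .111[1]..0100   read 1 → write ., move -1, go to R
R | .11[1]...0100   read 1 → write ., move -1, go to R
R | .1[1]....0100   read 1 → write ., move -1, go to R
R | .[1].....0100   read 1 → write ., move -1, go to R
R | [.]......0100   read . → write 1, move +1, go to R
R | 1[.].....0100   read . → write 1, move +1, go to R
R | 11[.]....0100   read . → write 1, move +1, go to R
R | 111[.]...0100   read . → write 1, move +1, go to R
R | 1111[.]..0100   read . → write 1, move +1, go to R
R | 11111[.].0100   read . → write 1, move +1, go to R
R | 111111[.]0100   read . → write 1, move +1, go to R
R | 1111111[0]100
The non-blank tape span at halt is 11111110100.

11111110100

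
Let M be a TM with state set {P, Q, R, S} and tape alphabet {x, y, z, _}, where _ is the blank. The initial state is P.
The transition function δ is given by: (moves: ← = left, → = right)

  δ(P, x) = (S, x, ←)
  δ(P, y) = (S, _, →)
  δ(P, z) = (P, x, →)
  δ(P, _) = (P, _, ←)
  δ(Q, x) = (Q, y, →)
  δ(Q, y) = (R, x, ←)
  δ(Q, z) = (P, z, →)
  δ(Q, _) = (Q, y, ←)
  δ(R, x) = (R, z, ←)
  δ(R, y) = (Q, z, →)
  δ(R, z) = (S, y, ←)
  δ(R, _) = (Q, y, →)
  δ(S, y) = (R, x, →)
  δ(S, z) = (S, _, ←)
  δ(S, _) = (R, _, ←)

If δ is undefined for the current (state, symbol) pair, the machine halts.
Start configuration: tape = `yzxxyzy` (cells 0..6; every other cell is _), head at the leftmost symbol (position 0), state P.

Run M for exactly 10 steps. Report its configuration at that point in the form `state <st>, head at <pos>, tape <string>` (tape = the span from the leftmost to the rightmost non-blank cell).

state Q, head at 0, tape yzx_xxyzy

state=P head=0 tape=__[y]zxxyzy   (P,y)→(S,_,→)
state=S head=1 tape=___[z]xxyzy   (S,z)→(S,_,←)
state=S head=0 tape=__[_]_xxyzy   (S,_)→(R,_,←)
state=R head=-1 tape=_[_]__xxyzy   (R,_)→(Q,y,→)
state=Q head=0 tape=_y[_]_xxyzy   (Q,_)→(Q,y,←)
state=Q head=-1 tape=_[y]y_xxyzy   (Q,y)→(R,x,←)
state=R head=-2 tape=[_]xy_xxyzy   (R,_)→(Q,y,→)
state=Q head=-1 tape=y[x]y_xxyzy   (Q,x)→(Q,y,→)
state=Q head=0 tape=yy[y]_xxyzy   (Q,y)→(R,x,←)
state=R head=-1 tape=y[y]x_xxyzy   (R,y)→(Q,z,→)
state=Q head=0 tape=yz[x]_xxyzy
After 10 steps: state Q, head at 0, tape yzx_xxyzy.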